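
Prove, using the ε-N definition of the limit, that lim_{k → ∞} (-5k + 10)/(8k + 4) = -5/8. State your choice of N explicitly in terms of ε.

N = (25/16)/ε

Let ε > 0 be given. For k ≥ 1, |(-5k + 10)/(8k + 4) + 5/8| = |100|/(8(8k + 4)) = 100/(8(8k + 4)).
Since 8k + 4 ≥ 8k for k ≥ 1, this is ≤ 100/(8·8k) = (25/16)/k.
So |(-5k + 10)/(8k + 4) + 5/8| < ε whenever k > (25/16)/ε.
Take N = (25/16)/ε. If k > N then |(-5k + 10)/(8k + 4) + 5/8| ≤ (25/16)/k < ε.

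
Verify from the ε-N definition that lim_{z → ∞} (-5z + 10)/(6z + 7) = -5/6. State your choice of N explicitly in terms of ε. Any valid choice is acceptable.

N = (95/36)/ε

Fix ε > 0. We seek N > 0 such that z > N implies |(-5z + 10)/(6z + 7) + 5/6| < ε.
(-5z + 10)/(6z + 7) + 5/6 = (6(-5z + 10) − (-5)(6z + 7)) / (6(6z + 7)) = 95/(6(6z + 7)).
For z > 0 we have 6z + 7 > 6z, so |(-5z + 10)/(6z + 7) + 5/6| = 95/(6(6z + 7)) < 95/(6·6z) = (95/36)/z.
Thus |(-5z + 10)/(6z + 7) + 5/6| < ε whenever z > (95/36)/ε.
Take N = (95/36)/ε. If z > N then |(-5z + 10)/(6z + 7) + 5/6| < (95/36)/z < ε.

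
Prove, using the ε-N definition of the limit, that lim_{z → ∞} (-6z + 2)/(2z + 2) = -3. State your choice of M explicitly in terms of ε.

M = 4/ε

Let ε > 0 be given. We seek M > 0 such that z > M implies |(-6z + 2)/(2z + 2) + 3| < ε.
(-6z + 2)/(2z + 2) + 3 = (2(-6z + 2) − (-6)(2z + 2)) / (2(2z + 2)) = 16/(2(2z + 2)).
For z > 0 we have 2z + 2 > 2z, so |(-6z + 2)/(2z + 2) + 3| = 16/(2(2z + 2)) < 16/(2·2z) = 4/z.
Thus |(-6z + 2)/(2z + 2) + 3| < ε whenever z > 4/ε.
Take M = 4/ε. If z > M then |(-6z + 2)/(2z + 2) + 3| < 4/z < ε.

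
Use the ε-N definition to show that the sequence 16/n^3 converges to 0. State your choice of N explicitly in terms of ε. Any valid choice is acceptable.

Suppose ε > 0. For n ≥ 1, |16/n^3 − 0| = 16/n^3.
16/n^3 < ε ⇔ n^3 > 16/ε ⇔ n > (16/ε)^{1/3}.
Take N = (16/ε)^{1/3}. Then n > N implies 16/n^3 < ε.

N = (16/ε)^{1/3}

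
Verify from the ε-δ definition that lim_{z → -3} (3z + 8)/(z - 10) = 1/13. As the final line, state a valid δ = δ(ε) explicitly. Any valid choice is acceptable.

δ = min(13/2, (169/76)ε)

Let ε > 0. We want δ > 0 with 0 < |z + 3| < δ ⇒ |(3z + 8)/(z - 10) − (1/13)| < ε.
Combining over a common denominator, (3z + 8)/(z - 10) − (1/13) = [(3z + 8)·(-13) − (-1)·(z - 10)] / [(-13)·(z - 10)] = -38(z + 3) / ((-13)(z - 10)).
So |(3z + 8)/(z - 10) − (1/13)| = 38|z + 3| / (13·|z − 10|).
Require δ ≤ 13/2, so |z − 10| ≥ |-13| − |z + 3| > 13 − 13/2 = 13/2.
Hence |(3z + 8)/(z - 10) − (1/13)| < 38|z + 3|/(13·(13/2)) = (76/169)|z + 3|, which is < ε once |z + 3| < (169/76)ε.
Take δ = min(13/2, (169/76)ε). Then 0 < |z + 3| < δ forces both bounds, so |(3z + 8)/(z - 10) − (1/13)| < ε.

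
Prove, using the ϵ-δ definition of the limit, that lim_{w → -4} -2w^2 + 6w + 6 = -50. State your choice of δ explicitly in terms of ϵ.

Let ϵ > 0 be given. We want δ > 0 such that 0 < |w + 4| < δ implies |(-2w^2 + 6w + 6) + 50| < ϵ.
(-2w^2 + 6w + 6) + 50 = -2w^2 + 6w + 56 = (w + 4)(-2w + 14).
So |(-2w^2 + 6w + 6) + 50| = |w + 4|·|-2w + 14|.
Assume first that |w + 4| < 1, so |w| < 5. Then |-2w + 14| ≤ 2·5 + 14 = 24.
Hence |(-2w^2 + 6w + 6) + 50| ≤ 24|w + 4| < ϵ provided |w + 4| < ϵ/24.
Take δ = min(1, ϵ/24). Then 0 < |w + 4| < δ gives both |w + 4| < 1 and |w + 4| < ϵ/24, so |(-2w^2 + 6w + 6) + 50| < ϵ.

δ = min(1, ϵ/24)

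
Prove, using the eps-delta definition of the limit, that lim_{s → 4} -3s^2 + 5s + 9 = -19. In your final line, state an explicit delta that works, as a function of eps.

Let eps > 0. We want delta > 0 such that 0 < |s − 4| < delta implies |(-3s^2 + 5s + 9) + 19| < eps.
(-3s^2 + 5s + 9) + 19 = -3s^2 + 5s + 28 = (s − 4)(-3s - 7).
So |(-3s^2 + 5s + 9) + 19| = |s − 4|·|-3s - 7|.
Assume first that |s − 4| < 1, so |s| < 5. Then |-3s - 7| ≤ 3·5 + 7 = 22.
Hence |(-3s^2 + 5s + 9) + 19| ≤ 22|s − 4| < eps provided |s − 4| < eps/22.
Choosing delta = min(1, eps/22) ensures both conditions, hence |(-3s^2 + 5s + 9) + 19| < eps.

delta = min(1, eps/22)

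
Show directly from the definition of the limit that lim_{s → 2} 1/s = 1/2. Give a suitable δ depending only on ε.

Fix ε > 0. We seek δ > 0 such that 0 < |s − 2| < δ implies |1/s − (1/2)| < ε.
|1/s − (1/2)| = |2 − s|/(2·|s|) = |s − 2|/(2|s|).
Restrict δ ≤ 1. Then |s − 2| < 1 gives |s| > 1, so 2|s| > 2.
Then |1/s − (1/2)| < |s − 2|/2, which is < ε when |s − 2| < 2ε.
Take δ = min(1, 2ε). Then 0 < |s − 2| < δ gives both |s − 2| < 1 and |s − 2| < 2ε, so |1/s − (1/2)| < ε.

δ = min(1, 2ε)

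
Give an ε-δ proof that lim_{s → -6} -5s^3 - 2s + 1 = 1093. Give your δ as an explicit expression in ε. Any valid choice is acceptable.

δ = min(1, ε/637)

Let ε > 0. We want δ > 0 such that 0 < |s + 6| < δ implies |(-5s^3 - 2s + 1) − 1093| < ε.
(-5s^3 - 2s + 1) − 1093 = -5s^3 - 2s - 1092 = (s + 6)(-5s^2 + 30s - 182).
So |(-5s^3 - 2s + 1) − 1093| = |s + 6|·|-5s^2 + 30s - 182|.
Assume first that |s + 6| < 1, so |s| < 7. Then |-5s^2 + 30s - 182| ≤ 5·7^2 + 30·7 + 182 = 637.
Hence |(-5s^3 - 2s + 1) − 1093| ≤ 637|s + 6| < ε provided |s + 6| < ε/637.
Choosing δ = min(1, ε/637) ensures both conditions, hence |(-5s^3 - 2s + 1) − 1093| < ε.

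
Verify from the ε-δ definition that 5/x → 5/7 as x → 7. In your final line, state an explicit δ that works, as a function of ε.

Let ε > 0 be given. We seek δ > 0 such that 0 < |x − 7| < δ implies |5/x − (5/7)| < ε.
|5/x − (5/7)| = 5·|7 − x|/(7·|x|) = 5|x − 7|/(7|x|).
Require δ ≤ 7/2 so that |x| > 7 − 7/2 = 7/2, hence 7|x| > 49/2.
Then |5/x − (5/7)| < 5|x − 7|/(49/2), which is < ε when |x − 7| < (49/10)ε.
Take δ = min(7/2, (49/10)ε). Then 0 < |x − 7| < δ gives both |x − 7| < 7/2 and |x − 7| < (49/10)ε, so |5/x − (5/7)| < ε.

δ = min(7/2, (49/10)ε)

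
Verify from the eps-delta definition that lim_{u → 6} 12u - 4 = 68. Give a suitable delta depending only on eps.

Let eps > 0 be given. We need delta > 0 so that 0 < |u − 6| < delta implies |(12u - 4) − 68| < eps.
Since (12u - 4) − 68 = 12(u − 6), we have |(12u - 4) − 68| = 12|u − 6|.
Thus it suffices that |u − 6| < eps/12.
Take delta = eps/12. If 0 < |u − 6| < delta then |(12u - 4) − 68| = 12|u − 6| < 12·(eps/12) = eps.

delta = eps/12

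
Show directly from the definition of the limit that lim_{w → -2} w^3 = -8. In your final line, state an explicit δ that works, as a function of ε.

Let ε > 0. We seek δ > 0 with 0 < |w + 2| < δ ⇒ |w^3 + 8| < ε.
Factor: w^3 + 8 = (w + 2)(w^2 - 2w + 4), so |w^3 + 8| = |w + 2|·|w^2 - 2w + 4|.
Impose δ ≤ 1 so that |w| < 3; then |w^2 - 2w + 4| ≤ 19.
Hence |w^3 + 8| ≤ 19|w + 2|, which is < ε once |w + 2| < ε/19.
Take δ = min(1, ε/19). If 0 < |w + 2| < δ then both bounds hold and |w^3 + 8| ≤ 19|w + 2| < 19·(ε/19) = ε.

δ = min(1, ε/19)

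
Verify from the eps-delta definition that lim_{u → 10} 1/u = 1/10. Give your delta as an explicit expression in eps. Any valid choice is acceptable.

delta = min(5, 50eps)

Suppose eps > 0. We seek delta > 0 such that 0 < |u − 10| < delta implies |1/u − (1/10)| < eps.
|1/u − (1/10)| = |10 − u|/(10·|u|) = |u − 10|/(10|u|).
Restrict delta ≤ 5. Then |u − 10| < 5 gives |u| > 5, so 10|u| > 50.
Then |1/u − (1/10)| < |u − 10|/50, which is < eps when |u − 10| < 50eps.
Take delta = min(5, 50eps). Then 0 < |u − 10| < delta gives both |u − 10| < 5 and |u − 10| < 50eps, so |1/u − (1/10)| < eps.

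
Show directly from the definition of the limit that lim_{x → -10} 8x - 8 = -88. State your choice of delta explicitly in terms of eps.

delta = eps/8

Let eps > 0. We need delta > 0 so that 0 < |x + 10| < delta implies |(8x - 8) + 88| < eps.
|(8x - 8) + 88| = |8x + 80| = 8|x + 10|.
So 8|x + 10| < eps exactly when |x + 10| < eps/8.
Choosing delta = eps/8 gives |(8x - 8) + 88| = 8|x + 10| < eps whenever |x + 10| < delta.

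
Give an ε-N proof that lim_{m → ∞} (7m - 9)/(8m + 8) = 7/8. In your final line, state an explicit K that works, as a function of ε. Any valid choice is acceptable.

Fix ε > 0. For m ≥ 1, |(7m - 9)/(8m + 8) − (7/8)| = |-128|/(8(8m + 8)) = 128/(8(8m + 8)).
Since 8m + 8 ≥ 8m for m ≥ 1, this is ≤ 128/(8·8m) = 2/m.
So |(7m - 9)/(8m + 8) − (7/8)| < ε whenever m > 2/ε.
Take K = 2/ε. If m > K then |(7m - 9)/(8m + 8) − (7/8)| ≤ 2/m < ε.

K = 2/ε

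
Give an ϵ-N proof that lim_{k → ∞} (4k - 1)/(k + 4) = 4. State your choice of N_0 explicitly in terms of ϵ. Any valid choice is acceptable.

Suppose ϵ > 0. For k ≥ 1, |(4k - 1)/(k + 4) − 4| = |-17|/((k + 4)) = 17/((k + 4)).
Since k + 4 ≥ k for k ≥ 1, this is ≤ 17/(k) = 17/k.
So |(4k - 1)/(k + 4) − 4| < ϵ whenever k > 17/ϵ.
Take N_0 = 17/ϵ. If k > N_0 then |(4k - 1)/(k + 4) − 4| ≤ 17/k < ϵ.

N_0 = 17/ϵ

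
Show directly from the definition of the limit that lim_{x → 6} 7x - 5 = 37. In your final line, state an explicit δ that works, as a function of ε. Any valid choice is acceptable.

δ = ε/7

Fix ε > 0. We need δ > 0 so that 0 < |x − 6| < δ implies |(7x - 5) − 37| < ε.
Since (7x - 5) − 37 = 7(x − 6), we have |(7x - 5) − 37| = 7|x − 6|.
Thus it suffices that |x − 6| < ε/7.
Choosing δ = ε/7 gives |(7x - 5) − 37| = 7|x − 6| < ε whenever |x − 6| < δ.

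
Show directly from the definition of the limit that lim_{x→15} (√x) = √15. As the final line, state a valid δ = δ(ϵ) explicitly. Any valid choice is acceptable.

δ = min(15, √15·ϵ)

Let ϵ > 0. We want δ > 0 such that 0 < |x − 15| < δ implies |√x − √15| < ϵ.
Multiplying by the conjugate, |√x − √15| = |x − 15|/(√x + √15).
Restrict δ ≤ 15 so that |x − 15| < 15 forces x > 0, and then √x + √15 > √15.
Hence |√x − √15| < |x − 15|/√15, which is < ϵ once |x − 15| < √15·ϵ.
Take δ = min(15, √15·ϵ). If 0 < |x − 15| < δ then x > 0 and |√x − √15| < |x − 15|/√15 < ϵ.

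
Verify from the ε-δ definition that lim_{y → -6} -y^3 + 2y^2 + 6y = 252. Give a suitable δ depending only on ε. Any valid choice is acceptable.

Let ε > 0 be given. We want δ > 0 such that 0 < |y + 6| < δ implies |(-y^3 + 2y^2 + 6y) − 252| < ε.
(-y^3 + 2y^2 + 6y) − 252 = -y^3 + 2y^2 + 6y - 252 = (y + 6)(-y^2 + 8y - 42).
So |(-y^3 + 2y^2 + 6y) − 252| = |y + 6|·|-y^2 + 8y - 42|.
Assume first that |y + 6| < 2, so |y| < 8. Then |-y^2 + 8y - 42| ≤ 8^2 + 8·8 + 42 = 170.
Hence |(-y^3 + 2y^2 + 6y) − 252| ≤ 170|y + 6| < ε provided |y + 6| < ε/170.
Take δ = min(2, ε/170). Then 0 < |y + 6| < δ gives both |y + 6| < 2 and |y + 6| < ε/170, so |(-y^3 + 2y^2 + 6y) − 252| < ε.

δ = min(2, ε/170)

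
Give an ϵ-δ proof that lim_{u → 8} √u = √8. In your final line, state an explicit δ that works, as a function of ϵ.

Fix ϵ > 0. We want δ > 0 such that 0 < |u − 8| < δ implies |√u − √8| < ϵ.
Rationalise: √u − √8 = (u − 8)/(√u + √8), so |√u − √8| = |u − 8|/(√u + √8).
Restrict δ ≤ 8 so that |u − 8| < 8 forces u > 0, and then √u + √8 > √8.
Hence |√u − √8| < |u − 8|/√8, which is < ϵ once |u − 8| < √8·ϵ.
Take δ = min(8, √8·ϵ). If 0 < |u − 8| < δ then u > 0 and |√u − √8| < |u − 8|/√8 < ϵ.

δ = min(8, √8·ϵ)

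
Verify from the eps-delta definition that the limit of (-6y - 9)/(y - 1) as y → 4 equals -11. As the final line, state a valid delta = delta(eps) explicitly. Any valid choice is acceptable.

Let eps > 0. We want delta > 0 with 0 < |y − 4| < delta ⇒ |(-6y - 9)/(y - 1) + 11| < eps.
Combining over a common denominator, (-6y - 9)/(y - 1) + 11 = [(-6y - 9)·3 − (-33)·(y - 1)] / [3·(y - 1)] = 15(y − 4) / (3(y - 1)).
So |(-6y - 9)/(y - 1) + 11| = 15|y − 4| / (3·|y − 1|).
Require delta ≤ 3/2, so |y − 1| ≥ |3| − |y − 4| > 3 − 3/2 = 3/2.
Hence |(-6y - 9)/(y - 1) + 11| < 15|y − 4|/(3·(3/2)) = (10/3)|y − 4|, which is < eps once |y − 4| < (3/10)eps.
Take delta = min(3/2, (3/10)eps). Then 0 < |y − 4| < delta forces both bounds, so |(-6y - 9)/(y - 1) + 11| < eps.

delta = min(3/2, (3/10)eps)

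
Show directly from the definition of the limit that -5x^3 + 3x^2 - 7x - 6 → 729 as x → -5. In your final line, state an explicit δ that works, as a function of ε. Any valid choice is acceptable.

δ = min(1, ε/495)

Suppose ε > 0. We want δ > 0 such that 0 < |x + 5| < δ implies |(-5x^3 + 3x^2 - 7x - 6) − 729| < ε.
(-5x^3 + 3x^2 - 7x - 6) − 729 = -5x^3 + 3x^2 - 7x - 735 = (x + 5)(-5x^2 + 28x - 147).
So |(-5x^3 + 3x^2 - 7x - 6) − 729| = |x + 5|·|-5x^2 + 28x - 147|.
Assume first that |x + 5| < 1, so |x| < 6. Then |-5x^2 + 28x - 147| ≤ 5·6^2 + 28·6 + 147 = 495.
Hence |(-5x^3 + 3x^2 - 7x - 6) − 729| ≤ 495|x + 5| < ε provided |x + 5| < ε/495.
Choosing δ = min(1, ε/495) ensures both conditions, hence |(-5x^3 + 3x^2 - 7x - 6) − 729| < ε.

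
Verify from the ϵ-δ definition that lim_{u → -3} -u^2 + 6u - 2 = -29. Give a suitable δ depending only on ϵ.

Suppose ϵ > 0. We want δ > 0 such that 0 < |u + 3| < δ implies |(-u^2 + 6u - 2) + 29| < ϵ.
(-u^2 + 6u - 2) + 29 = -u^2 + 6u + 27 = (u + 3)(-u + 9).
So |(-u^2 + 6u - 2) + 29| = |u + 3|·|-u + 9|.
Assume first that |u + 3| < 1, so |u| < 4. Then |-u + 9| ≤ 4 + 9 = 13.
Hence |(-u^2 + 6u - 2) + 29| ≤ 13|u + 3| < ϵ provided |u + 3| < ϵ/13.
Choosing δ = min(1, ϵ/13) ensures both conditions, hence |(-u^2 + 6u - 2) + 29| < ϵ.

δ = min(1, ϵ/13)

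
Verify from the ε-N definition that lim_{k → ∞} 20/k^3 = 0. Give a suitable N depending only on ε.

Let ε > 0. For k ≥ 1, |20/k^3 − 0| = 20/k^3.
20/k^3 < ε ⇔ k^3 > 20/ε ⇔ k > (20/ε)^{1/3}.
Take N = (20/ε)^{1/3}. Then k > N implies 20/k^3 < ε.

N = (20/ε)^{1/3}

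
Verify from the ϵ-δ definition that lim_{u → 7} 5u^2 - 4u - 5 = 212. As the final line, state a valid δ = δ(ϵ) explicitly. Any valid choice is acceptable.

Let ϵ > 0 be given. We want δ > 0 such that 0 < |u − 7| < δ implies |(5u^2 - 4u - 5) − 212| < ϵ.
(5u^2 - 4u - 5) − 212 = 5u^2 - 4u - 217 = (u − 7)(5u + 31).
So |(5u^2 - 4u - 5) − 212| = |u − 7|·|5u + 31|.
Require δ ≤ 1. Then |u − 7| < 1 gives |u| < 8, and by the triangle inequality |5u + 31| ≤ 5·8 + 31 = 71.
Hence |(5u^2 - 4u - 5) − 212| ≤ 71|u − 7| < ϵ provided |u − 7| < ϵ/71.
Choosing δ = min(1, ϵ/71) ensures both conditions, hence |(5u^2 - 4u - 5) − 212| < ϵ.

δ = min(1, ϵ/71)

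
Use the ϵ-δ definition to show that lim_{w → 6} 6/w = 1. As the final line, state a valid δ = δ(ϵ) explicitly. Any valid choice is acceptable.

δ = min(3, 3ϵ)

Suppose ϵ > 0. We seek δ > 0 such that 0 < |w − 6| < δ implies |6/w − 1| < ϵ.
|6/w − 1| = 6·|6 − w|/(6·|w|) = 6|w − 6|/(6|w|).
Require δ ≤ 3 so that |w| > 6 − 3 = 3, hence 6|w| > 18.
Then |6/w − 1| < 6|w − 6|/18, which is < ϵ when |w − 6| < 3ϵ.
Take δ = min(3, 3ϵ). Then 0 < |w − 6| < δ gives both |w − 6| < 3 and |w − 6| < 3ϵ, so |6/w − 1| < ϵ.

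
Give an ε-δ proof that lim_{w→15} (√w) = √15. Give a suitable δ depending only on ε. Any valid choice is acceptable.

δ = min(15, √15·ε)

Fix ε > 0. We want δ > 0 such that 0 < |w − 15| < δ implies |√w − √15| < ε.
Rationalise: √w − √15 = (w − 15)/(√w + √15), so |√w − √15| = |w − 15|/(√w + √15).
Restrict δ ≤ 15 so that |w − 15| < 15 forces w > 0, and then √w + √15 > √15.
Hence |√w − √15| < |w − 15|/√15, which is < ε once |w − 15| < √15·ε.
Take δ = min(15, √15·ε). If 0 < |w − 15| < δ then w > 0 and |√w − √15| < |w − 15|/√15 < ε.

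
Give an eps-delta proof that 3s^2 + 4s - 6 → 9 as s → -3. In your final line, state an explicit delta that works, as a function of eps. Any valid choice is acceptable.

delta = min(1, eps/17)

Fix eps > 0. We want delta > 0 such that 0 < |s + 3| < delta implies |(3s^2 + 4s - 6) − 9| < eps.
(3s^2 + 4s - 6) − 9 = 3s^2 + 4s - 15 = (s + 3)(3s - 5).
So |(3s^2 + 4s - 6) − 9| = |s + 3|·|3s - 5|.
Require delta ≤ 1. Then |s + 3| < 1 gives |s| < 4, and by the triangle inequality |3s - 5| ≤ 3·4 + 5 = 17.
Hence |(3s^2 + 4s - 6) − 9| ≤ 17|s + 3| < eps provided |s + 3| < eps/17.
Take delta = min(1, eps/17). Then 0 < |s + 3| < delta gives both |s + 3| < 1 and |s + 3| < eps/17, so |(3s^2 + 4s - 6) − 9| < eps.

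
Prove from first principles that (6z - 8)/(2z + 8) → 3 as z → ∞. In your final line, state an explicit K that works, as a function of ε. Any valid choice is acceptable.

K = 16/ε

Fix ε > 0. We seek K > 0 such that z > K implies |(6z - 8)/(2z + 8) − 3| < ε.
(6z - 8)/(2z + 8) − 3 = (2(6z - 8) − 6(2z + 8)) / (2(2z + 8)) = -64/(2(2z + 8)).
For z > 0 we have 2z + 8 > 2z, so |(6z - 8)/(2z + 8) − 3| = 64/(2(2z + 8)) < 64/(2·2z) = 16/z.
Thus |(6z - 8)/(2z + 8) − 3| < ε whenever z > 16/ε.
Take K = 16/ε. If z > K then |(6z - 8)/(2z + 8) − 3| < 16/z < ε.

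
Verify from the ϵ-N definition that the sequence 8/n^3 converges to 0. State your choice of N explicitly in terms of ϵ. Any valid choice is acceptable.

Let ϵ > 0 be given. For n ≥ 1, |8/n^3 − 0| = 8/n^3.
8/n^3 < ϵ ⇔ n^3 > 8/ϵ ⇔ n > (8/ϵ)^{1/3}.
Take N = (8/ϵ)^{1/3}. Then n > N implies 8/n^3 < ϵ.

N = (8/ϵ)^{1/3}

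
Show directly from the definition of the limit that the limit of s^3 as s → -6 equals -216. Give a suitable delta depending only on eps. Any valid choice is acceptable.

Let eps > 0. We seek delta > 0 with 0 < |s + 6| < delta ⇒ |s^3 + 216| < eps.
Factor: s^3 + 216 = (s + 6)(s^2 - 6s + 36), so |s^3 + 216| = |s + 6|·|s^2 - 6s + 36|.
Restrict delta ≤ 1. Then |s + 6| < 1 gives |s| < 7, so by the triangle inequality |s^2 - 6s + 36| ≤ 7^2 + 6·7 + 36 = 127.
Hence |s^3 + 216| ≤ 127|s + 6|, which is < eps once |s + 6| < eps/127.
Take delta = min(1, eps/127). If 0 < |s + 6| < delta then both bounds hold and |s^3 + 216| ≤ 127|s + 6| < 127·(eps/127) = eps.

delta = min(1, eps/127)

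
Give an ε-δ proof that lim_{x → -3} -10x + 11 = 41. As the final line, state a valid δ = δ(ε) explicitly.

Suppose ε > 0. We need δ > 0 so that 0 < |x + 3| < δ implies |(-10x + 11) − 41| < ε.
|(-10x + 11) − 41| = |-10x - 30| = 10|x + 3|.
So 10|x + 3| < ε exactly when |x + 3| < ε/10.
Choosing δ = ε/10 gives |(-10x + 11) − 41| = 10|x + 3| < ε whenever |x + 3| < δ.

δ = ε/10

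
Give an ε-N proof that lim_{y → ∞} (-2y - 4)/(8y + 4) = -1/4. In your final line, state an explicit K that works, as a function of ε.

Suppose ε > 0. We seek K > 0 such that y > K implies |(-2y - 4)/(8y + 4) + 1/4| < ε.
(-2y - 4)/(8y + 4) + 1/4 = (8(-2y - 4) − (-2)(8y + 4)) / (8(8y + 4)) = -24/(8(8y + 4)).
For y > 0 we have 8y + 4 > 8y, so |(-2y - 4)/(8y + 4) + 1/4| = 24/(8(8y + 4)) < 24/(8·8y) = (3/8)/y.
Thus |(-2y - 4)/(8y + 4) + 1/4| < ε whenever y > (3/8)/ε.
Take K = (3/8)/ε. If y > K then |(-2y - 4)/(8y + 4) + 1/4| < (3/8)/y < ε.

K = (3/8)/ε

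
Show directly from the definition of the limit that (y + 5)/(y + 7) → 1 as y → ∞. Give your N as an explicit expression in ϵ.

Let ϵ > 0. We seek N > 0 such that y > N implies |(y + 5)/(y + 7) − 1| < ϵ.
(y + 5)/(y + 7) − 1 = ((y + 5) − (y + 7)) / ((y + 7)) = -2/((y + 7)).
For y > 0 we have y + 7 > y, so |(y + 5)/(y + 7) − 1| = 2/((y + 7)) < 2/(y) = 2/y.
Thus |(y + 5)/(y + 7) − 1| < ϵ whenever y > 2/ϵ.
Take N = 2/ϵ. If y > N then |(y + 5)/(y + 7) − 1| < 2/y < ϵ.

N = 2/ϵ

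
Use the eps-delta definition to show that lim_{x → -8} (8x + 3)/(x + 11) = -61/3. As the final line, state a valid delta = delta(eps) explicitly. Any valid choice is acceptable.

delta = min(3/2, (9/170)eps)

Let eps > 0 be given. We want delta > 0 with 0 < |x + 8| < delta ⇒ |(8x + 3)/(x + 11) + 61/3| < eps.
Combining over a common denominator, (8x + 3)/(x + 11) + 61/3 = [(8x + 3)·3 − (-61)·(x + 11)] / [3·(x + 11)] = 85(x + 8) / (3(x + 11)).
So |(8x + 3)/(x + 11) + 61/3| = 85|x + 8| / (3·|x + 11|).
Require delta ≤ 3/2, so |x + 11| ≥ |3| − |x + 8| > 3 − 3/2 = 3/2.
Hence |(8x + 3)/(x + 11) + 61/3| < 85|x + 8|/(3·(3/2)) = (170/9)|x + 8|, which is < eps once |x + 8| < (9/170)eps.
Take delta = min(3/2, (9/170)eps). Then 0 < |x + 8| < delta forces both bounds, so |(8x + 3)/(x + 11) + 61/3| < eps.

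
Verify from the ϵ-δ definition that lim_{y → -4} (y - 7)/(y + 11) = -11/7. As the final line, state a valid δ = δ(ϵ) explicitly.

δ = min(7/2, (49/36)ϵ)

Let ϵ > 0. We want δ > 0 with 0 < |y + 4| < δ ⇒ |(y - 7)/(y + 11) + 11/7| < ϵ.
Combining over a common denominator, (y - 7)/(y + 11) + 11/7 = [(y - 7)·7 − (-11)·(y + 11)] / [7·(y + 11)] = 18(y + 4) / (7(y + 11)).
So |(y - 7)/(y + 11) + 11/7| = 18|y + 4| / (7·|y + 11|).
Require δ ≤ 7/2, so |y + 11| ≥ |7| − |y + 4| > 7 − 7/2 = 7/2.
Hence |(y - 7)/(y + 11) + 11/7| < 18|y + 4|/(7·(7/2)) = (36/49)|y + 4|, which is < ϵ once |y + 4| < (49/36)ϵ.
Take δ = min(7/2, (49/36)ϵ). Then 0 < |y + 4| < δ forces both bounds, so |(y - 7)/(y + 11) + 11/7| < ϵ.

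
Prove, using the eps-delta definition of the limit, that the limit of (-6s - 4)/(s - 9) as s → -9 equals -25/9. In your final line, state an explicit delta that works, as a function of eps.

Let eps > 0 be given. We want delta > 0 with 0 < |s + 9| < delta ⇒ |(-6s - 4)/(s - 9) + 25/9| < eps.
Combining over a common denominator, (-6s - 4)/(s - 9) + 25/9 = [(-6s - 4)·(-18) − 50·(s - 9)] / [(-18)·(s - 9)] = 58(s + 9) / ((-18)(s - 9)).
So |(-6s - 4)/(s - 9) + 25/9| = 58|s + 9| / (18·|s − 9|).
Restrict delta ≤ 9. Then |s + 9| < 9 gives |s − 9| = |(s + 9) + (-18)| ≥ 18 − 9 = 9.
Hence |(-6s - 4)/(s - 9) + 25/9| < 58|s + 9|/(18·9) = (29/81)|s + 9|, which is < eps once |s + 9| < (81/29)eps.
Take delta = min(9, (81/29)eps). Then 0 < |s + 9| < delta forces both bounds, so |(-6s - 4)/(s - 9) + 25/9| < eps.

delta = min(9, (81/29)eps)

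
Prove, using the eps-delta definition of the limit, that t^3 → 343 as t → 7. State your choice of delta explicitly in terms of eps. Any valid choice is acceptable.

delta = min(2, eps/193)

Fix eps > 0. We seek delta > 0 with 0 < |t − 7| < delta ⇒ |t^3 − 343| < eps.
Factor: t^3 − 343 = (t − 7)(t^2 + 7t + 49), so |t^3 − 343| = |t − 7|·|t^2 + 7t + 49|.
Restrict delta ≤ 2. Then |t − 7| < 2 gives |t| < 9, so by the triangle inequality |t^2 + 7t + 49| ≤ 9^2 + 7·9 + 49 = 193.
Hence |t^3 − 343| ≤ 193|t − 7|, which is < eps once |t − 7| < eps/193.
Take delta = min(2, eps/193). If 0 < |t − 7| < delta then both bounds hold and |t^3 − 343| ≤ 193|t − 7| < 193·(eps/193) = eps.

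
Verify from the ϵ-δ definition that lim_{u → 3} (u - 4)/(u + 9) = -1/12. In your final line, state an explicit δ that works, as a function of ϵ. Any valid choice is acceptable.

Suppose ϵ > 0. We want δ > 0 with 0 < |u − 3| < δ ⇒ |(u - 4)/(u + 9) + 1/12| < ϵ.
Combining over a common denominator, (u - 4)/(u + 9) + 1/12 = [(u - 4)·12 − (-1)·(u + 9)] / [12·(u + 9)] = 13(u − 3) / (12(u + 9)).
So |(u - 4)/(u + 9) + 1/12| = 13|u − 3| / (12·|u + 9|).
Restrict δ ≤ 6. Then |u − 3| < 6 gives |u + 9| = |(u − 3) + 12| ≥ 12 − 6 = 6.
Hence |(u - 4)/(u + 9) + 1/12| < 13|u − 3|/(12·6) = (13/72)|u − 3|, which is < ϵ once |u − 3| < (72/13)ϵ.
Take δ = min(6, (72/13)ϵ). Then 0 < |u − 3| < δ forces both bounds, so |(u - 4)/(u + 9) + 1/12| < ϵ.

δ = min(6, (72/13)ϵ)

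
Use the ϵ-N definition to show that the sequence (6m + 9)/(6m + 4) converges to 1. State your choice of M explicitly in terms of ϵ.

Fix ϵ > 0. For m ≥ 1, |(6m + 9)/(6m + 4) − 1| = |30|/(6(6m + 4)) = 30/(6(6m + 4)).
Since 6m + 4 ≥ 6m for m ≥ 1, this is ≤ 30/(6·6m) = (5/6)/m.
So |(6m + 9)/(6m + 4) − 1| < ϵ whenever m > (5/6)/ϵ.
Take M = (5/6)/ϵ. If m > M then |(6m + 9)/(6m + 4) − 1| ≤ (5/6)/m < ϵ.

M = (5/6)/ϵ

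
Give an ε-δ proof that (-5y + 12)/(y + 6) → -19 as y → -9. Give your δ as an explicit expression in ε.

Let ε > 0. We want δ > 0 with 0 < |y + 9| < δ ⇒ |(-5y + 12)/(y + 6) + 19| < ε.
Combining over a common denominator, (-5y + 12)/(y + 6) + 19 = [(-5y + 12)·(-3) − 57·(y + 6)] / [(-3)·(y + 6)] = -42(y + 9) / ((-3)(y + 6)).
So |(-5y + 12)/(y + 6) + 19| = 42|y + 9| / (3·|y + 6|).
Restrict δ ≤ 3/2. Then |y + 9| < 3/2 gives |y + 6| = |(y + 9) + (-3)| ≥ 3 − 3/2 = 3/2.
Hence |(-5y + 12)/(y + 6) + 19| < 42|y + 9|/(3·(3/2)) = (28/3)|y + 9|, which is < ε once |y + 9| < (3/28)ε.
Take δ = min(3/2, (3/28)ε). Then 0 < |y + 9| < δ forces both bounds, so |(-5y + 12)/(y + 6) + 19| < ε.

δ = min(3/2, (3/28)ε)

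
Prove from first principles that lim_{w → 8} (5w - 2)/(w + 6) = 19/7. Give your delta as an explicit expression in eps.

Suppose eps > 0. We want delta > 0 with 0 < |w − 8| < delta ⇒ |(5w - 2)/(w + 6) − (19/7)| < eps.
Combining over a common denominator, (5w - 2)/(w + 6) − (19/7) = [(5w - 2)·14 − 38·(w + 6)] / [14·(w + 6)] = 32(w − 8) / (14(w + 6)).
So |(5w - 2)/(w + 6) − (19/7)| = 32|w − 8| / (14·|w + 6|).
Restrict delta ≤ 7. Then |w − 8| < 7 gives |w + 6| = |(w − 8) + 14| ≥ 14 − 7 = 7.
Hence |(5w - 2)/(w + 6) − (19/7)| < 32|w − 8|/(14·7) = (16/49)|w − 8|, which is < eps once |w − 8| < (49/16)eps.
Take delta = min(7, (49/16)eps). Then 0 < |w − 8| < delta forces both bounds, so |(5w - 2)/(w + 6) − (19/7)| < eps.

delta = min(7, (49/16)eps)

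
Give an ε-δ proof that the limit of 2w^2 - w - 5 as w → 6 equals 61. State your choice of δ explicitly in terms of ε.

Fix ε > 0. We want δ > 0 such that 0 < |w − 6| < δ implies |(2w^2 - w - 5) − 61| < ε.
(2w^2 - w - 5) − 61 = 2w^2 - w - 66 = (w − 6)(2w + 11).
So |(2w^2 - w - 5) − 61| = |w − 6|·|2w + 11|.
Assume first that |w − 6| < 1, so |w| < 7. Then |2w + 11| ≤ 2·7 + 11 = 25.
Hence |(2w^2 - w - 5) − 61| ≤ 25|w − 6| < ε provided |w − 6| < ε/25.
Take δ = min(1, ε/25). Then 0 < |w − 6| < δ gives both |w − 6| < 1 and |w − 6| < ε/25, so |(2w^2 - w - 5) − 61| < ε.

δ = min(1, ε/25)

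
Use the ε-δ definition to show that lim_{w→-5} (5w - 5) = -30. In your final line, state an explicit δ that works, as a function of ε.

Fix ε > 0. We need δ > 0 so that 0 < |w + 5| < δ implies |(5w - 5) + 30| < ε.
|(5w - 5) + 30| = |5w + 25| = 5|w + 5|.
Thus it suffices that |w + 5| < ε/5.
Choosing δ = ε/5 gives |(5w - 5) + 30| = 5|w + 5| < ε whenever |w + 5| < δ.

δ = ε/5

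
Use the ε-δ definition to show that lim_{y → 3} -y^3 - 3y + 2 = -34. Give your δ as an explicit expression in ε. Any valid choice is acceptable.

δ = min(1, ε/40)

Let ε > 0. We want δ > 0 such that 0 < |y − 3| < δ implies |(-y^3 - 3y + 2) + 34| < ε.
(-y^3 - 3y + 2) + 34 = -y^3 - 3y + 36 = (y − 3)(-y^2 - 3y - 12).
So |(-y^3 - 3y + 2) + 34| = |y − 3|·|-y^2 - 3y - 12|.
Require δ ≤ 1. Then |y − 3| < 1 gives |y| < 4, and by the triangle inequality |-y^2 - 3y - 12| ≤ 4^2 + 3·4 + 12 = 40.
Hence |(-y^3 - 3y + 2) + 34| ≤ 40|y − 3| < ε provided |y − 3| < ε/40.
Take δ = min(1, ε/40). Then 0 < |y − 3| < δ gives both |y − 3| < 1 and |y − 3| < ε/40, so |(-y^3 - 3y + 2) + 34| < ε.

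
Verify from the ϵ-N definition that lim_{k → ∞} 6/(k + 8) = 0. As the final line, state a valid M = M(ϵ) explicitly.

M = 6/ϵ

Suppose ϵ > 0. For k ≥ 1, |6/(k + 8) − 0| = 6/(k + 8) ≤ 6/k.
We need 6/k < ϵ, i.e. k > 6/ϵ.
Take M = 6/ϵ. If k > M then |6/(k + 8)| ≤ 6/k < ϵ.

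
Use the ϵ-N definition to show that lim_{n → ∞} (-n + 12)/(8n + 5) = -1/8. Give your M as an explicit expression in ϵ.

M = (101/64)/ϵ

Fix ϵ > 0. For n ≥ 1, |(-n + 12)/(8n + 5) + 1/8| = |101|/(8(8n + 5)) = 101/(8(8n + 5)).
Since 8n + 5 ≥ 8n for n ≥ 1, this is ≤ 101/(8·8n) = (101/64)/n.
So |(-n + 12)/(8n + 5) + 1/8| < ϵ whenever n > (101/64)/ϵ.
Take M = (101/64)/ϵ. If n > M then |(-n + 12)/(8n + 5) + 1/8| ≤ (101/64)/n < ϵ.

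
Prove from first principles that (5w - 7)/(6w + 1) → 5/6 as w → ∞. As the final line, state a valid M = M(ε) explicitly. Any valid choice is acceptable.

Suppose ε > 0. We seek M > 0 such that w > M implies |(5w - 7)/(6w + 1) − (5/6)| < ε.
(5w - 7)/(6w + 1) − (5/6) = (6(5w - 7) − 5(6w + 1)) / (6(6w + 1)) = -47/(6(6w + 1)).
For w > 0 we have 6w + 1 > 6w, so |(5w - 7)/(6w + 1) − (5/6)| = 47/(6(6w + 1)) < 47/(6·6w) = (47/36)/w.
Thus |(5w - 7)/(6w + 1) − (5/6)| < ε whenever w > (47/36)/ε.
Take M = (47/36)/ε. If w > M then |(5w - 7)/(6w + 1) − (5/6)| < (47/36)/w < ε.

M = (47/36)/ε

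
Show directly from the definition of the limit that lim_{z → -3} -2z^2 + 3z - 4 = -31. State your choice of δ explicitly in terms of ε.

δ = min(1, ε/17)

Fix ε > 0. We want δ > 0 such that 0 < |z + 3| < δ implies |(-2z^2 + 3z - 4) + 31| < ε.
(-2z^2 + 3z - 4) + 31 = -2z^2 + 3z + 27 = (z + 3)(-2z + 9).
So |(-2z^2 + 3z - 4) + 31| = |z + 3|·|-2z + 9|.
Assume first that |z + 3| < 1, so |z| < 4. Then |-2z + 9| ≤ 2·4 + 9 = 17.
Hence |(-2z^2 + 3z - 4) + 31| ≤ 17|z + 3| < ε provided |z + 3| < ε/17.
Take δ = min(1, ε/17). Then 0 < |z + 3| < δ gives both |z + 3| < 1 and |z + 3| < ε/17, so |(-2z^2 + 3z - 4) + 31| < ε.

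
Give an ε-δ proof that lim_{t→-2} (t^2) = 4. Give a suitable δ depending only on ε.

δ = min(2, ε/6)

Fix ε > 0. We seek δ > 0 with 0 < |t + 2| < δ ⇒ |t^2 − 4| < ε.
Factor: t^2 − 4 = (t + 2)(t - 2), so |t^2 − 4| = |t + 2|·|t - 2|.
Impose δ ≤ 2 so that |t| < 4; then |t - 2| ≤ 6.
Hence |t^2 − 4| ≤ 6|t + 2|, which is < ε once |t + 2| < ε/6.
Take δ = min(2, ε/6). If 0 < |t + 2| < δ then both bounds hold and |t^2 − 4| ≤ 6|t + 2| < 6·(ε/6) = ε.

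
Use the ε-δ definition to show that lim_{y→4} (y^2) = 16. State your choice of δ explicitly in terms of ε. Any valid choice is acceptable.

δ = min(1, ε/9)

Suppose ε > 0. We seek δ > 0 with 0 < |y − 4| < δ ⇒ |y^2 − 16| < ε.
Factor: y^2 − 16 = (y − 4)(y + 4), so |y^2 − 16| = |y − 4|·|y + 4|.
Restrict δ ≤ 1. Then |y − 4| < 1 gives |y| < 5, so by the triangle inequality |y + 4| ≤ 5 + 4 = 9.
Hence |y^2 − 16| ≤ 9|y − 4|, which is < ε once |y − 4| < ε/9.
Take δ = min(1, ε/9). If 0 < |y − 4| < δ then both bounds hold and |y^2 − 16| ≤ 9|y − 4| < 9·(ε/9) = ε.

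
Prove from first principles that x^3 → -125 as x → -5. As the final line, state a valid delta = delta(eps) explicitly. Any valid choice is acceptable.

Let eps > 0 be given. We seek delta > 0 with 0 < |x + 5| < delta ⇒ |x^3 + 125| < eps.
Factor: x^3 + 125 = (x + 5)(x^2 - 5x + 25), so |x^3 + 125| = |x + 5|·|x^2 - 5x + 25|.
Impose delta ≤ 1 so that |x| < 6; then |x^2 - 5x + 25| ≤ 91.
Hence |x^3 + 125| ≤ 91|x + 5|, which is < eps once |x + 5| < eps/91.
Take delta = min(1, eps/91). If 0 < |x + 5| < delta then both bounds hold and |x^3 + 125| ≤ 91|x + 5| < 91·(eps/91) = eps.

delta = min(1, eps/91)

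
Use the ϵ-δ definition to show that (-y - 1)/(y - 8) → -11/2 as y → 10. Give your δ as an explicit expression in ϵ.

Suppose ϵ > 0. We want δ > 0 with 0 < |y − 10| < δ ⇒ |(-y - 1)/(y - 8) + 11/2| < ϵ.
Combining over a common denominator, (-y - 1)/(y - 8) + 11/2 = [(-y - 1)·2 − (-11)·(y - 8)] / [2·(y - 8)] = 9(y − 10) / (2(y - 8)).
So |(-y - 1)/(y - 8) + 11/2| = 9|y − 10| / (2·|y − 8|).
Require δ ≤ 1, so |y − 8| ≥ |2| − |y − 10| > 2 − 1 = 1.
Hence |(-y - 1)/(y - 8) + 11/2| < 9|y − 10|/(2·1) = (9/2)|y − 10|, which is < ϵ once |y − 10| < (2/9)ϵ.
Take δ = min(1, (2/9)ϵ). Then 0 < |y − 10| < δ forces both bounds, so |(-y - 1)/(y - 8) + 11/2| < ϵ.

δ = min(1, (2/9)ϵ)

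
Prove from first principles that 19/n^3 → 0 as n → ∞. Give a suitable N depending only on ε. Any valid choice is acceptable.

N = (19/ε)^{1/3}

Fix ε > 0. For n ≥ 1, |19/n^3 − 0| = 19/n^3.
19/n^3 < ε ⇔ n^3 > 19/ε ⇔ n > (19/ε)^{1/3}.
Take N = (19/ε)^{1/3}. Then n > N implies 19/n^3 < ε.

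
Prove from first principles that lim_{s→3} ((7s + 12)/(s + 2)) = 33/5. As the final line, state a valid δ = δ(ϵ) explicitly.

δ = min(5/2, (25/4)ϵ)

Suppose ϵ > 0. We want δ > 0 with 0 < |s − 3| < δ ⇒ |(7s + 12)/(s + 2) − (33/5)| < ϵ.
Combining over a common denominator, (7s + 12)/(s + 2) − (33/5) = [(7s + 12)·5 − 33·(s + 2)] / [5·(s + 2)] = 2(s − 3) / (5(s + 2)).
So |(7s + 12)/(s + 2) − (33/5)| = 2|s − 3| / (5·|s + 2|).
Require δ ≤ 5/2, so |s + 2| ≥ |5| − |s − 3| > 5 − 5/2 = 5/2.
Hence |(7s + 12)/(s + 2) − (33/5)| < 2|s − 3|/(5·(5/2)) = (4/25)|s − 3|, which is < ϵ once |s − 3| < (25/4)ϵ.
Take δ = min(5/2, (25/4)ϵ). Then 0 < |s − 3| < δ forces both bounds, so |(7s + 12)/(s + 2) − (33/5)| < ϵ.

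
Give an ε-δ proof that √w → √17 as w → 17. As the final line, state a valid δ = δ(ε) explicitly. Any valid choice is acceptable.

Suppose ε > 0. We want δ > 0 such that 0 < |w − 17| < δ implies |√w − √17| < ε.
Multiplying by the conjugate, |√w − √17| = |w − 17|/(√w + √17).
Restrict δ ≤ 17 so that |w − 17| < 17 forces w > 0, and then √w + √17 > √17.
Hence |√w − √17| < |w − 17|/√17, which is < ε once |w − 17| < √17·ε.
Take δ = min(17, √17·ε). If 0 < |w − 17| < δ then w > 0 and |√w − √17| < |w − 17|/√17 < ε.

δ = min(17, √17·ε)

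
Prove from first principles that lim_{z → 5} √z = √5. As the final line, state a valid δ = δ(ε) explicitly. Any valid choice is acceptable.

Fix ε > 0. We want δ > 0 such that 0 < |z − 5| < δ implies |√z − √5| < ε.
Rationalise: √z − √5 = (z − 5)/(√z + √5), so |√z − √5| = |z − 5|/(√z + √5).
Restrict δ ≤ 5 so that |z − 5| < 5 forces z > 0, and then √z + √5 > √5.
Hence |√z − √5| < |z − 5|/√5, which is < ε once |z − 5| < √5·ε.
Take δ = min(5, √5·ε). If 0 < |z − 5| < δ then z > 0 and |√z − √5| < |z − 5|/√5 < ε.

δ = min(5, √5·ε)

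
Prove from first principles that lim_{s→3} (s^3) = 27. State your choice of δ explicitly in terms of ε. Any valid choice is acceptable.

Fix ε > 0. We seek δ > 0 with 0 < |s − 3| < δ ⇒ |s^3 − 27| < ε.
Factor: s^3 − 27 = (s − 3)(s^2 + 3s + 9), so |s^3 − 27| = |s − 3|·|s^2 + 3s + 9|.
Impose δ ≤ 1 so that |s| < 4; then |s^2 + 3s + 9| ≤ 37.
Hence |s^3 − 27| ≤ 37|s − 3|, which is < ε once |s − 3| < ε/37.
Take δ = min(1, ε/37). If 0 < |s − 3| < δ then both bounds hold and |s^3 − 27| ≤ 37|s − 3| < 37·(ε/37) = ε.

δ = min(1, ε/37)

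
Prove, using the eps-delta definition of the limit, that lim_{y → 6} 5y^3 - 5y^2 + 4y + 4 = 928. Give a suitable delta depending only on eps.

Let eps > 0. We want delta > 0 such that 0 < |y − 6| < delta implies |(5y^3 - 5y^2 + 4y + 4) − 928| < eps.
(5y^3 - 5y^2 + 4y + 4) − 928 = 5y^3 - 5y^2 + 4y - 924 = (y − 6)(5y^2 + 25y + 154).
So |(5y^3 - 5y^2 + 4y + 4) − 928| = |y − 6|·|5y^2 + 25y + 154|.
Assume first that |y − 6| < 1, so |y| < 7. Then |5y^2 + 25y + 154| ≤ 5·7^2 + 25·7 + 154 = 574.
Hence |(5y^3 - 5y^2 + 4y + 4) − 928| ≤ 574|y − 6| < eps provided |y − 6| < eps/574.
Take delta = min(1, eps/574). Then 0 < |y − 6| < delta gives both |y − 6| < 1 and |y − 6| < eps/574, so |(5y^3 - 5y^2 + 4y + 4) − 928| < eps.

delta = min(1, eps/574)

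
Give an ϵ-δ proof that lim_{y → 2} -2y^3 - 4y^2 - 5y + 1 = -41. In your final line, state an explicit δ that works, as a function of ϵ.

Let ϵ > 0 be given. We want δ > 0 such that 0 < |y − 2| < δ implies |(-2y^3 - 4y^2 - 5y + 1) + 41| < ϵ.
(-2y^3 - 4y^2 - 5y + 1) + 41 = -2y^3 - 4y^2 - 5y + 42 = (y − 2)(-2y^2 - 8y - 21).
So |(-2y^3 - 4y^2 - 5y + 1) + 41| = |y − 2|·|-2y^2 - 8y - 21|.
Assume first that |y − 2| < 1, so |y| < 3. Then |-2y^2 - 8y - 21| ≤ 2·3^2 + 8·3 + 21 = 63.
Hence |(-2y^3 - 4y^2 - 5y + 1) + 41| ≤ 63|y − 2| < ϵ provided |y − 2| < ϵ/63.
Choosing δ = min(1, ϵ/63) ensures both conditions, hence |(-2y^3 - 4y^2 - 5y + 1) + 41| < ϵ.

δ = min(1, ϵ/63)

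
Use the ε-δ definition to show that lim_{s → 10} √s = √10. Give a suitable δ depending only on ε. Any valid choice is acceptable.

δ = min(10, √10·ε)

Suppose ε > 0. We want δ > 0 such that 0 < |s − 10| < δ implies |√s − √10| < ε.
Multiplying by the conjugate, |√s − √10| = |s − 10|/(√s + √10).
Restrict δ ≤ 10 so that |s − 10| < 10 forces s > 0, and then √s + √10 > √10.
Hence |√s − √10| < |s − 10|/√10, which is < ε once |s − 10| < √10·ε.
Take δ = min(10, √10·ε). If 0 < |s − 10| < δ then s > 0 and |√s − √10| < |s − 10|/√10 < ε.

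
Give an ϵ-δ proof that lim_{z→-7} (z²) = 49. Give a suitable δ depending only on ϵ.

δ = min(2, ϵ/16)

Suppose ϵ > 0. We seek δ > 0 with 0 < |z + 7| < δ ⇒ |z² − 49| < ϵ.
Factor: z² − 49 = (z + 7)(z - 7), so |z² − 49| = |z + 7|·|z - 7|.
Impose δ ≤ 2 so that |z| < 9; then |z - 7| ≤ 16.
Hence |z² − 49| ≤ 16|z + 7|, which is < ϵ once |z + 7| < ϵ/16.
Take δ = min(2, ϵ/16). If 0 < |z + 7| < δ then both bounds hold and |z² − 49| ≤ 16|z + 7| < 16·(ϵ/16) = ϵ.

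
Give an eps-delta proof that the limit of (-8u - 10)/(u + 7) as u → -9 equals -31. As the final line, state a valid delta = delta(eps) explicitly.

Fix eps > 0. We want delta > 0 with 0 < |u + 9| < delta ⇒ |(-8u - 10)/(u + 7) + 31| < eps.
Combining over a common denominator, (-8u - 10)/(u + 7) + 31 = [(-8u - 10)·(-2) − 62·(u + 7)] / [(-2)·(u + 7)] = -46(u + 9) / ((-2)(u + 7)).
So |(-8u - 10)/(u + 7) + 31| = 46|u + 9| / (2·|u + 7|).
Restrict delta ≤ 1. Then |u + 9| < 1 gives |u + 7| = |(u + 9) + (-2)| ≥ 2 − 1 = 1.
Hence |(-8u - 10)/(u + 7) + 31| < 46|u + 9|/(2·1) = 23|u + 9|, which is < eps once |u + 9| < (1/23)eps.
Take delta = min(1, (1/23)eps). Then 0 < |u + 9| < delta forces both bounds, so |(-8u - 10)/(u + 7) + 31| < eps.

delta = min(1, (1/23)eps)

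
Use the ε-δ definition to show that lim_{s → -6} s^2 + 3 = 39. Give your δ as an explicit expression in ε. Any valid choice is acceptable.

δ = min(1, ε/13)

Suppose ε > 0. We want δ > 0 such that 0 < |s + 6| < δ implies |(s^2 + 3) − 39| < ε.
(s^2 + 3) − 39 = s^2 - 36 = (s + 6)(s - 6).
So |(s^2 + 3) − 39| = |s + 6|·|s - 6|.
Assume first that |s + 6| < 1, so |s| < 7. Then |s - 6| ≤ 7 + 6 = 13.
Hence |(s^2 + 3) − 39| ≤ 13|s + 6| < ε provided |s + 6| < ε/13.
Take δ = min(1, ε/13). Then 0 < |s + 6| < δ gives both |s + 6| < 1 and |s + 6| < ε/13, so |(s^2 + 3) − 39| < ε.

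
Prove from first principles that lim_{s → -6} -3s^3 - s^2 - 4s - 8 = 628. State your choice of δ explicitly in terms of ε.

Let ε > 0. We want δ > 0 such that 0 < |s + 6| < δ implies |(-3s^3 - s^2 - 4s - 8) − 628| < ε.
(-3s^3 - s^2 - 4s - 8) − 628 = -3s^3 - s^2 - 4s - 636 = (s + 6)(-3s^2 + 17s - 106).
So |(-3s^3 - s^2 - 4s - 8) − 628| = |s + 6|·|-3s^2 + 17s - 106|.
Assume first that |s + 6| < 1, so |s| < 7. Then |-3s^2 + 17s - 106| ≤ 3·7^2 + 17·7 + 106 = 372.
Hence |(-3s^3 - s^2 - 4s - 8) − 628| ≤ 372|s + 6| < ε provided |s + 6| < ε/372.
Take δ = min(1, ε/372). Then 0 < |s + 6| < δ gives both |s + 6| < 1 and |s + 6| < ε/372, so |(-3s^3 - s^2 - 4s - 8) − 628| < ε.

δ = min(1, ε/372)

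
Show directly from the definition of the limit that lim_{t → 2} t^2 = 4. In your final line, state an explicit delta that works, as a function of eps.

delta = min(2, eps/6)

Fix eps > 0. We seek delta > 0 with 0 < |t − 2| < delta ⇒ |t^2 − 4| < eps.
Factor: t^2 − 4 = (t − 2)(t + 2), so |t^2 − 4| = |t − 2|·|t + 2|.
Impose delta ≤ 2 so that |t| < 4; then |t + 2| ≤ 6.
Hence |t^2 − 4| ≤ 6|t − 2|, which is < eps once |t − 2| < eps/6.
Take delta = min(2, eps/6). If 0 < |t − 2| < delta then both bounds hold and |t^2 − 4| ≤ 6|t − 2| < 6·(eps/6) = eps.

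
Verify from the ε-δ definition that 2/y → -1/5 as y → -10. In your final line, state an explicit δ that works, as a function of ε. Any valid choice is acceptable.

Let ε > 0 be given. We seek δ > 0 such that 0 < |y + 10| < δ implies |2/y + 1/5| < ε.
|2/y + 1/5| = 2·|-10 − y|/(10·|y|) = 2|y + 10|/(10|y|).
Require δ ≤ 5 so that |y| > 10 − 5 = 5, hence 10|y| > 50.
Then |2/y + 1/5| < 2|y + 10|/50, which is < ε when |y + 10| < 25ε.
Take δ = min(5, 25ε). Then 0 < |y + 10| < δ gives both |y + 10| < 5 and |y + 10| < 25ε, so |2/y + 1/5| < ε.

δ = min(5, 25ε)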